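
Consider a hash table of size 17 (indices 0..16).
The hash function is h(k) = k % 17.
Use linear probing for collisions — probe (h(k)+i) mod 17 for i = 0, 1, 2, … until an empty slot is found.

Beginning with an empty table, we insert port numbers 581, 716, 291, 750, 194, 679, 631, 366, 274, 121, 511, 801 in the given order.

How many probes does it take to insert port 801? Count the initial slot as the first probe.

581: h=3 => slot 3
716: h=2 => slot 2
291: h=2, probe 2,3,4 => slot 4
750: h=2, probe 2,3,4,5 => slot 5
194: h=7 => slot 7
679: h=16 => slot 16
631: h=2, probe 2,3,4,5,6 => slot 6
366: h=9 => slot 9
274: h=2, probe 2,3,4,5,6,7,8 => slot 8
121: h=2, probe 2,3,4,5,6,7,8,9,10 => slot 10
511: h=1 => slot 1
801: h=2, probe 2,3,4,5,6,7,8,9,10,11 => slot 11
Table: [∅, 511, 716, 581, 291, 750, 631, 194, 274, 366, 121, 801, ∅, ∅, ∅, ∅, 679]

10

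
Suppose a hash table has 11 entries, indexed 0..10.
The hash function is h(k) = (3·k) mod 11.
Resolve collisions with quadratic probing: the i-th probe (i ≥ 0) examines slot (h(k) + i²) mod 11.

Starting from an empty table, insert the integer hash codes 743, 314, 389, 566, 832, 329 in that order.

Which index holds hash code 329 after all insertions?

9

743: h=7 → slot 7
314: h=7, probe 7,8 → slot 8
389: h=1 → slot 1
566: h=4 → slot 4
832: h=10 → slot 10
329: h=8, probe 8,9 → slot 9
Table: [_, 389, _, _, 566, _, _, 743, 314, 329, 832]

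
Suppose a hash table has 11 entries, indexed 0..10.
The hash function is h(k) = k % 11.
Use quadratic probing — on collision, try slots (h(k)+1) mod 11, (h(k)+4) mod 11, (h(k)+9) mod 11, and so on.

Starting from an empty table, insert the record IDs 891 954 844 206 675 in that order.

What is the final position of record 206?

1

891: h=0 → slot 0
954: h=8 → slot 8
844: h=8, probe 8,9 → slot 9
206: h=8, probe 8,9,1 → slot 1
675: h=4 → slot 4
Table: [891, 206, _, _, 675, _, _, _, 954, 844, _]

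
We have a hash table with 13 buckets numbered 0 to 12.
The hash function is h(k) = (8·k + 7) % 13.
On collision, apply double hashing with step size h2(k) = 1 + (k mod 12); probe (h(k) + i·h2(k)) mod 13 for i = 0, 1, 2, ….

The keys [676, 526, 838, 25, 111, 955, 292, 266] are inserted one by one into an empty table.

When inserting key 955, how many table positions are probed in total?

3

676 hashes to 7; slot 7 is free → place at 7.
526 hashes to 3; slot 3 is free → place at 3.
838 hashes to 3, h2=11; 3 taken → place at 1.
25 hashes to 12; slot 12 is free → place at 12.
111 hashes to 11; slot 11 is free → place at 11.
955 hashes to 3, h2=8; 3,11 taken → place at 6.
292 hashes to 3, h2=5; 3 taken → place at 8.
266 hashes to 3, h2=3; 3,6 taken → place at 9.
Table: [., 838, ., 526, ., ., 955, 676, 292, 266, ., 111, 25]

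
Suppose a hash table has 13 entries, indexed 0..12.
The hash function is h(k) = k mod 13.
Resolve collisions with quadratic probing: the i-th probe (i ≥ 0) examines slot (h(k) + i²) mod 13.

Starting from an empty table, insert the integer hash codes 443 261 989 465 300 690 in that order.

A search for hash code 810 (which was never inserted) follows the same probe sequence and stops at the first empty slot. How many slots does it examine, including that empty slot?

443: h=1 → slot 1
261: h=1, probe 1,2 → slot 2
989: h=1, probe 1,2,5 → slot 5
465: h=10 → slot 10
300: h=1, probe 1,2,5,10,4 → slot 4
690: h=1, probe 1,2,5,10,4,0 → slot 0
Table: [690, 443, 261, _, 300, 989, _, _, _, _, 465, _, _]
Lookup 810: h=4, probe 4,5,8 → slot 8 empty, not found.

3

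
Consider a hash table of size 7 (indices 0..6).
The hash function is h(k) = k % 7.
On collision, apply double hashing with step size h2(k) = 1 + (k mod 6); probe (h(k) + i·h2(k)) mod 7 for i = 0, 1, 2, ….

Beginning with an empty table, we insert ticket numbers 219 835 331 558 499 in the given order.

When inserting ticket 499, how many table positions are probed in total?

219: h=2 -> slot 2
835: h=2, h2=2, probe 2,4 -> slot 4
331: h=2, h2=2, probe 2,4,6 -> slot 6
558: h=5 -> slot 5
499: h=2, h2=2, probe 2,4,6,1 -> slot 1
Table: [., 499, 219, ., 835, 558, 331]

4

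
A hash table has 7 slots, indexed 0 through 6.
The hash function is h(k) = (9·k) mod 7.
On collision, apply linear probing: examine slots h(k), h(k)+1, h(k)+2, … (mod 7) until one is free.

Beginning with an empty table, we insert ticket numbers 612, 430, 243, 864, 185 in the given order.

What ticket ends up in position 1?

864

612: h=6 → slot 6
430: h=6, probe 6,0 → slot 0
243: h=3 → slot 3
864: h=6, probe 6,0,1 → slot 1
185: h=6, probe 6,0,1,2 → slot 2
Table: [430, 864, 185, 243, _, _, 612]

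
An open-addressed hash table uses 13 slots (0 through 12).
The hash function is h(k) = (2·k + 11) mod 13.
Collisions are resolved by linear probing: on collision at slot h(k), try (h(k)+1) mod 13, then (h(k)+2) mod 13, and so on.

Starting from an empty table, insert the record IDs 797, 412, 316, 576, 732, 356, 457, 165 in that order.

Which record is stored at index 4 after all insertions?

165

797 hashes to 6; slot 6 is free => place at 6.
412 hashes to 3; slot 3 is free => place at 3.
316 hashes to 6; 6 taken => place at 7.
576 hashes to 6; 6,7 taken => place at 8.
732 hashes to 6; 6,7,8 taken => place at 9.
356 hashes to 8; 8,9 taken => place at 10.
457 hashes to 2; slot 2 is free => place at 2.
165 hashes to 3; 3 taken => place at 4.
Table: [-, -, 457, 412, 165, -, 797, 316, 576, 732, 356, -, -]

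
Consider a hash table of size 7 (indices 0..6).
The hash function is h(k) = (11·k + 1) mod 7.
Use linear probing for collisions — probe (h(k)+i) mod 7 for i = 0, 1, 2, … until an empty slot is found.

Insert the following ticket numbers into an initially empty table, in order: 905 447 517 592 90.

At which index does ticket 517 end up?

5

Insert 905: h=2, slot 2 empty => index 2.
Insert 447: h=4, slot 4 empty => index 4.
Insert 517: h=4, slot 4 occupied => index 5.
Insert 592: h=3, slot 3 empty => index 3.
Insert 90: h=4, slots 4,5 occupied => index 6.
Table: [-, -, 905, 592, 447, 517, 90]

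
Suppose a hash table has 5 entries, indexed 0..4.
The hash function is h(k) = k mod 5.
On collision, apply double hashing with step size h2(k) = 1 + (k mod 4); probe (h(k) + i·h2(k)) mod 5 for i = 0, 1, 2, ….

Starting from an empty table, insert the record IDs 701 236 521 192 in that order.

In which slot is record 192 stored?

4

701: h=1 → slot 1
236: h=1, h2=1, probe 1,2 → slot 2
521: h=1, h2=2, probe 1,3 → slot 3
192: h=2, h2=1, probe 2,3,4 → slot 4
Table: [∅, 701, 236, 521, 192]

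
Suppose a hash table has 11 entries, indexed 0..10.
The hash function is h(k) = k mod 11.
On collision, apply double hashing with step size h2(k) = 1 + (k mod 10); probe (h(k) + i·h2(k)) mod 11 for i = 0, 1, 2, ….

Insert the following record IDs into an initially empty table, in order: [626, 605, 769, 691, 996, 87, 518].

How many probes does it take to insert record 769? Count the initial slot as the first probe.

2

Insert 626: h=10, slot 10 empty -> index 10.
Insert 605: h=0, slot 0 empty -> index 0.
Insert 769: h=10, h2=10, slot 10 occupied -> index 9.
Insert 691: h=9, h2=2, slots 9,0 occupied -> index 2.
Insert 996: h=6, slot 6 empty -> index 6.
Insert 87: h=10, h2=8, slot 10 occupied -> index 7.
Insert 518: h=1, slot 1 empty -> index 1.
Table: [605, 518, 691, ., ., ., 996, 87, ., 769, 626]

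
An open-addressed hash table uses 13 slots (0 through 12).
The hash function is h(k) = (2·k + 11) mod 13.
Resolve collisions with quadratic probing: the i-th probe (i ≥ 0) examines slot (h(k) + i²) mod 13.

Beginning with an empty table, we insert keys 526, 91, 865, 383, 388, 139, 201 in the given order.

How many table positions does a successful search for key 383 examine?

3

Insert 526: h=10, slot 10 empty → index 10.
Insert 91: h=11, slot 11 empty → index 11.
Insert 865: h=12, slot 12 empty → index 12.
Insert 383: h=10, slots 10,11 occupied → index 1.
Insert 388: h=7, slot 7 empty → index 7.
Insert 139: h=3, slot 3 empty → index 3.
Insert 201: h=10, slots 10,11,1 occupied → index 6.
Table: [—, 383, —, 139, —, —, 201, 388, —, —, 526, 91, 865]
Lookup 383: h=10, probe 10,11,1 → found at 1.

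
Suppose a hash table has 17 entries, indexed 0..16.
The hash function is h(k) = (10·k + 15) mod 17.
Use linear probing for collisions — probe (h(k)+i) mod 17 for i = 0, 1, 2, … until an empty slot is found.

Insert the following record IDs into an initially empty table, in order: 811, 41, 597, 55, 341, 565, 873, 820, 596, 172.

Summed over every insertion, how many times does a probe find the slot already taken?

Insert 811: h=16, slot 16 empty -> index 16.
Insert 41: h=0, slot 0 empty -> index 0.
Insert 597: h=1, slot 1 empty -> index 1.
Insert 55: h=4, slot 4 empty -> index 4.
Insert 341: h=8, slot 8 empty -> index 8.
Insert 565: h=4, slot 4 occupied -> index 5.
Insert 873: h=7, slot 7 empty -> index 7.
Insert 820: h=4, slots 4,5 occupied -> index 6.
Insert 596: h=8, slot 8 occupied -> index 9.
Insert 172: h=1, slot 1 occupied -> index 2.
Table: [41, 597, 172, ., 55, 565, 820, 873, 341, 596, ., ., ., ., ., ., 811]

5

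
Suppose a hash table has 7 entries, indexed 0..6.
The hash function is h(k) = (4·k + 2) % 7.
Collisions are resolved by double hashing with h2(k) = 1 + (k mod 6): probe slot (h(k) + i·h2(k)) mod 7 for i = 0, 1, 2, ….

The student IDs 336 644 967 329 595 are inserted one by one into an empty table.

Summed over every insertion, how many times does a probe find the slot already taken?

3

336 hashes to 2; slot 2 is free → place at 2.
644 hashes to 2, h2=3; 2 taken → place at 5.
967 hashes to 6; slot 6 is free → place at 6.
329 hashes to 2, h2=6; 2 taken → place at 1.
595 hashes to 2, h2=2; 2 taken → place at 4.
Table: [∅, 329, 336, ∅, 595, 644, 967]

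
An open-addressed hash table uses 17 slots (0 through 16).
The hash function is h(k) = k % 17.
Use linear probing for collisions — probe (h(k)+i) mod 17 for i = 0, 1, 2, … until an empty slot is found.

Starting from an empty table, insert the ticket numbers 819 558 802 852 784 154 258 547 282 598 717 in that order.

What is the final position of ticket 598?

8

819 hashes to 3; slot 3 is free => place at 3.
558 hashes to 14; slot 14 is free => place at 14.
802 hashes to 3; 3 taken => place at 4.
852 hashes to 2; slot 2 is free => place at 2.
784 hashes to 2; 2,3,4 taken => place at 5.
154 hashes to 1; slot 1 is free => place at 1.
258 hashes to 3; 3,4,5 taken => place at 6.
547 hashes to 3; 3,4,5,6 taken => place at 7.
282 hashes to 10; slot 10 is free => place at 10.
598 hashes to 3; 3,4,5,6,7 taken => place at 8.
717 hashes to 3; 3,4,5,6,7,8 taken => place at 9.
Table: [-, 154, 852, 819, 802, 784, 258, 547, 598, 717, 282, -, -, -, 558, -, -]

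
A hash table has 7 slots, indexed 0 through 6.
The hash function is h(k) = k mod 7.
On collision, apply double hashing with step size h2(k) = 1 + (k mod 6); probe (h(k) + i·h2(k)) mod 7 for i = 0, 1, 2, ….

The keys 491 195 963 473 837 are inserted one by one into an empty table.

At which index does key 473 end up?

3

491 hashes to 1; slot 1 is free => place at 1.
195 hashes to 6; slot 6 is free => place at 6.
963 hashes to 4; slot 4 is free => place at 4.
473 hashes to 4, h2=6; 4 taken => place at 3.
837 hashes to 4, h2=4; 4,1 taken => place at 5.
Table: [., 491, ., 473, 963, 837, 195]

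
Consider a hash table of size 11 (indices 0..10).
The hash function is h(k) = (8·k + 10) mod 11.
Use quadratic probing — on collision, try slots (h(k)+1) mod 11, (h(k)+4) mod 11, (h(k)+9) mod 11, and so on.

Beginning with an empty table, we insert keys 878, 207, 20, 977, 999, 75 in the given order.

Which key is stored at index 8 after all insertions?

75

878 hashes to 5; slot 5 is free → place at 5.
207 hashes to 5; 5 taken → place at 6.
20 hashes to 5; 5,6 taken → place at 9.
977 hashes to 5; 5,6,9 taken → place at 3.
999 hashes to 5; 5,6,9,3 taken → place at 10.
75 hashes to 5; 5,6,9,3,10 taken → place at 8.
Table: [-, -, -, 977, -, 878, 207, -, 75, 20, 999]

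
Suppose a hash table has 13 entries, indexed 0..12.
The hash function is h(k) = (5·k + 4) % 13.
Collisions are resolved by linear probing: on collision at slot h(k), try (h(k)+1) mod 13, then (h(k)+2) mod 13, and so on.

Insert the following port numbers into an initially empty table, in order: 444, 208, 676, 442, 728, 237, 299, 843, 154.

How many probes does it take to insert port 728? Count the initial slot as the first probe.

4

444: h=1 -> slot 1
208: h=4 -> slot 4
676: h=4, probe 4,5 -> slot 5
442: h=4, probe 4,5,6 -> slot 6
728: h=4, probe 4,5,6,7 -> slot 7
237: h=6, probe 6,7,8 -> slot 8
299: h=4, probe 4,5,6,7,8,9 -> slot 9
843: h=7, probe 7,8,9,10 -> slot 10
154: h=7, probe 7,8,9,10,11 -> slot 11
Table: [_, 444, _, _, 208, 676, 442, 728, 237, 299, 843, 154, _]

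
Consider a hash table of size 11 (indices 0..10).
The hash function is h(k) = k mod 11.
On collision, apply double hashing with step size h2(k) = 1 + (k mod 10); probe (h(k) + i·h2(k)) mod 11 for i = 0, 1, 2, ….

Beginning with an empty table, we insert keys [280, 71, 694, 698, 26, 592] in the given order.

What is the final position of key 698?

3

280: h=5 => slot 5
71: h=5, h2=2, probe 5,7 => slot 7
694: h=1 => slot 1
698: h=5, h2=9, probe 5,3 => slot 3
26: h=4 => slot 4
592: h=9 => slot 9
Table: [_, 694, _, 698, 26, 280, _, 71, _, 592, _]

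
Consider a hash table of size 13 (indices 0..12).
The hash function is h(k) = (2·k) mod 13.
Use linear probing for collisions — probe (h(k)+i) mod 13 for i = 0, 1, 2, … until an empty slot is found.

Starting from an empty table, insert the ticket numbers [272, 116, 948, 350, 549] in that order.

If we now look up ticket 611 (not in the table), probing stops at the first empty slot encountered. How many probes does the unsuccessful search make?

3

272: h=11 -> slot 11
116: h=11, probe 11,12 -> slot 12
948: h=11, probe 11,12,0 -> slot 0
350: h=11, probe 11,12,0,1 -> slot 1
549: h=6 -> slot 6
Table: [948, 350, _, _, _, _, 549, _, _, _, _, 272, 116]
Lookup 611: h=0, probe 0,1,2 → slot 2 empty, not found.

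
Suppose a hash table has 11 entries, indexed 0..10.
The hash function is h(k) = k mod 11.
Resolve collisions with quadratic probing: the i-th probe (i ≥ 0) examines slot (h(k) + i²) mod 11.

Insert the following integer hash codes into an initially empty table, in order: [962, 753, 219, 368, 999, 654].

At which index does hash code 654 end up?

3

962: h=5 => slot 5
753: h=5, probe 5,6 => slot 6
219: h=10 => slot 10
368: h=5, probe 5,6,9 => slot 9
999: h=9, probe 9,10,2 => slot 2
654: h=5, probe 5,6,9,3 => slot 3
Table: [_, _, 999, 654, _, 962, 753, _, _, 368, 219]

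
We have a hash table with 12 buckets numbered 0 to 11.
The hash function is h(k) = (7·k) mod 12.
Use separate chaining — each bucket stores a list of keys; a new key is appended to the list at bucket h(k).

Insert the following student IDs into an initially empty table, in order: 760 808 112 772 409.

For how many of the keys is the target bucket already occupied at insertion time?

760 → bucket 4
808 → bucket 4 (collision)
112 → bucket 4 (collision)
772 → bucket 4 (collision)
409 → bucket 7
Final buckets:
0: —
1: —
2: —
3: —
4: 760 -> 808 -> 112 -> 772
5: —
6: —
7: 409
8: —
9: —
10: —
11: —

3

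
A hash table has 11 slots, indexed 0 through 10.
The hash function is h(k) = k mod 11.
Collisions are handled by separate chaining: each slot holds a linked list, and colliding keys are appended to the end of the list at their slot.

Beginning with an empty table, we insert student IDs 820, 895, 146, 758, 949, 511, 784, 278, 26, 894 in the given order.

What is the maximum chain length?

5

Insert 820: h=6, bucket 6 empty → new chain.
Insert 895: h=4, bucket 4 empty → new chain.
Insert 146: h=3, bucket 3 empty → new chain.
Insert 758: h=10, bucket 10 empty → new chain.
Insert 949: h=3, bucket 3 nonempty → append to chain.
Insert 511: h=5, bucket 5 empty → new chain.
Insert 784: h=3, bucket 3 nonempty → append to chain.
Insert 278: h=3, bucket 3 nonempty → append to chain.
Insert 26: h=4, bucket 4 nonempty → append to chain.
Insert 894: h=3, bucket 3 nonempty → append to chain.
Final buckets:
0: _
1: _
2: _
3: 146 -> 949 -> 784 -> 278 -> 894
4: 895 -> 26
5: 511
6: 820
7: _
8: _
9: _
10: 758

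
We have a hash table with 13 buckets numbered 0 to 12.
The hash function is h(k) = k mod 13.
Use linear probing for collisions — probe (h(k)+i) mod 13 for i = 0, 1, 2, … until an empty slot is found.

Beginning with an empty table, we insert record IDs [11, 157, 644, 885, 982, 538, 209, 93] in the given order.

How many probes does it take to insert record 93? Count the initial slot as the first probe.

11 hashes to 11; slot 11 is free -> place at 11.
157 hashes to 1; slot 1 is free -> place at 1.
644 hashes to 7; slot 7 is free -> place at 7.
885 hashes to 1; 1 taken -> place at 2.
982 hashes to 7; 7 taken -> place at 8.
538 hashes to 5; slot 5 is free -> place at 5.
209 hashes to 1; 1,2 taken -> place at 3.
93 hashes to 2; 2,3 taken -> place at 4.
Table: [∅, 157, 885, 209, 93, 538, ∅, 644, 982, ∅, ∅, 11, ∅]

3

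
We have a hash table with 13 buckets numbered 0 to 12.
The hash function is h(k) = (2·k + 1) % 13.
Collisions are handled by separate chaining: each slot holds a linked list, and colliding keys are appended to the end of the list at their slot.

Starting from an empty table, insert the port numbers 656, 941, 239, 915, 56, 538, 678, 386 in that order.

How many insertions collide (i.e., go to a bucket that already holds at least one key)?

3

656 -> bucket 0
941 -> bucket 11
239 -> bucket 11 (collision)
915 -> bucket 11 (collision)
56 -> bucket 9
538 -> bucket 11 (collision)
678 -> bucket 5
386 -> bucket 6
Final buckets:
0: 656
1: ∅
2: ∅
3: ∅
4: ∅
5: 678
6: 386
7: ∅
8: ∅
9: 56
10: ∅
11: 941 -> 239 -> 915 -> 538
12: ∅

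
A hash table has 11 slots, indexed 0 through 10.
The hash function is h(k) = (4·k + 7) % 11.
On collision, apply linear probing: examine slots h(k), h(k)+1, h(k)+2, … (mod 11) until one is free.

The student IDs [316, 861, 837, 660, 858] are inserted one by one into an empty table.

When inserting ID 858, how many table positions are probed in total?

316 hashes to 6; slot 6 is free => place at 6.
861 hashes to 8; slot 8 is free => place at 8.
837 hashes to 0; slot 0 is free => place at 0.
660 hashes to 7; slot 7 is free => place at 7.
858 hashes to 7; 7,8 taken => place at 9.
Table: [837, —, —, —, —, —, 316, 660, 861, 858, —]

3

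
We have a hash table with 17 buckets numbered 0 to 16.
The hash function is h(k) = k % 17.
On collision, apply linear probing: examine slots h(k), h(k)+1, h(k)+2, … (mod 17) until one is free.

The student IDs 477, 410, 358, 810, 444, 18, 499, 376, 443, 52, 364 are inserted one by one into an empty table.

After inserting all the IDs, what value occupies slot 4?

Insert 477: h=1, slot 1 empty → index 1.
Insert 410: h=2, slot 2 empty → index 2.
Insert 358: h=1, slots 1,2 occupied → index 3.
Insert 810: h=11, slot 11 empty → index 11.
Insert 444: h=2, slots 2,3 occupied → index 4.
Insert 18: h=1, slots 1,2,3,4 occupied → index 5.
Insert 499: h=6, slot 6 empty → index 6.
Insert 376: h=2, slots 2,3,4,5,6 occupied → index 7.
Insert 443: h=1, slots 1,2,3,4,5,6,7 occupied → index 8.
Insert 52: h=1, slots 1,2,3,4,5,6,7,8 occupied → index 9.
Insert 364: h=7, slots 7,8,9 occupied → index 10.
Table: [∅, 477, 410, 358, 444, 18, 499, 376, 443, 52, 364, 810, ∅, ∅, ∅, ∅, ∅]

444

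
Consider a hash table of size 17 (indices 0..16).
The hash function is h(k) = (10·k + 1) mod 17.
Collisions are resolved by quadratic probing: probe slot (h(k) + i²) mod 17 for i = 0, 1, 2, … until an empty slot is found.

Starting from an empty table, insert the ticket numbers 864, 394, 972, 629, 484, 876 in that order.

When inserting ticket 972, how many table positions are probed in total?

2

864 hashes to 5; slot 5 is free -> place at 5.
394 hashes to 14; slot 14 is free -> place at 14.
972 hashes to 14; 14 taken -> place at 15.
629 hashes to 1; slot 1 is free -> place at 1.
484 hashes to 13; slot 13 is free -> place at 13.
876 hashes to 6; slot 6 is free -> place at 6.
Table: [-, 629, -, -, -, 864, 876, -, -, -, -, -, -, 484, 394, 972, -]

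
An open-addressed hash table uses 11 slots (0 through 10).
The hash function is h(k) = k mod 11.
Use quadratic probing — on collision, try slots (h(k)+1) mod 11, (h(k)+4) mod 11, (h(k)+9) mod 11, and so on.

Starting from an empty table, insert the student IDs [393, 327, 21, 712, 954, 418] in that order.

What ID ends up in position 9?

327

Insert 393: h=8, slot 8 empty → index 8.
Insert 327: h=8, slot 8 occupied → index 9.
Insert 21: h=10, slot 10 empty → index 10.
Insert 712: h=8, slots 8,9 occupied → index 1.
Insert 954: h=8, slots 8,9,1 occupied → index 6.
Insert 418: h=0, slot 0 empty → index 0.
Table: [418, 712, -, -, -, -, 954, -, 393, 327, 21]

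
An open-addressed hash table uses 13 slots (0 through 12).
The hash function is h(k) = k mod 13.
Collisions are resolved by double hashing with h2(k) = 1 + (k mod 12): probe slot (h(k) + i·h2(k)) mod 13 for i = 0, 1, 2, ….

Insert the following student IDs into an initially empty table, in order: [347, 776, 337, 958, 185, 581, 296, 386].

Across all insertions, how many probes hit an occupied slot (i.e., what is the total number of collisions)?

7

347 hashes to 9; slot 9 is free -> place at 9.
776 hashes to 9, h2=9; 9 taken -> place at 5.
337 hashes to 12; slot 12 is free -> place at 12.
958 hashes to 9, h2=11; 9 taken -> place at 7.
185 hashes to 3; slot 3 is free -> place at 3.
581 hashes to 9, h2=6; 9 taken -> place at 2.
296 hashes to 10; slot 10 is free -> place at 10.
386 hashes to 9, h2=3; 9,12,2,5 taken -> place at 8.
Table: [—, —, 581, 185, —, 776, —, 958, 386, 347, 296, —, 337]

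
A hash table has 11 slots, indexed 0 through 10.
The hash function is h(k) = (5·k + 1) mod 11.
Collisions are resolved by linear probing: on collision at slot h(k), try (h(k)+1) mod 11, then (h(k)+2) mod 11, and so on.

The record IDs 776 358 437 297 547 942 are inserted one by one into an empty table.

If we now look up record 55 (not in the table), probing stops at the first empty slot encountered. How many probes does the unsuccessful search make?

776 hashes to 9; slot 9 is free -> place at 9.
358 hashes to 9; 9 taken -> place at 10.
437 hashes to 8; slot 8 is free -> place at 8.
297 hashes to 1; slot 1 is free -> place at 1.
547 hashes to 8; 8,9,10 taken -> place at 0.
942 hashes to 3; slot 3 is free -> place at 3.
Table: [547, 297, -, 942, -, -, -, -, 437, 776, 358]
Lookup 55: h=1, probe 1,2 → slot 2 empty, not found.

2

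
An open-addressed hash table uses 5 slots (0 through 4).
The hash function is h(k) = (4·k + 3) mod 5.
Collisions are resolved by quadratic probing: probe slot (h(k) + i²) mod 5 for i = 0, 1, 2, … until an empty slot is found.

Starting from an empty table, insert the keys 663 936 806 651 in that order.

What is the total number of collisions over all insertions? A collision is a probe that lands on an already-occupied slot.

3

663 hashes to 0; slot 0 is free → place at 0.
936 hashes to 2; slot 2 is free → place at 2.
806 hashes to 2; 2 taken → place at 3.
651 hashes to 2; 2,3 taken → place at 1.
Table: [663, 651, 936, 806, ∅]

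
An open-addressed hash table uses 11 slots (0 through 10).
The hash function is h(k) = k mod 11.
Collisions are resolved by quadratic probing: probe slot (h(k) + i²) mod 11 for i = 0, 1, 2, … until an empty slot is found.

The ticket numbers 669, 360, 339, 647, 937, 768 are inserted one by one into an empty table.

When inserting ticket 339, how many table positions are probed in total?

2

669: h=9 => slot 9
360: h=8 => slot 8
339: h=9, probe 9,10 => slot 10
647: h=9, probe 9,10,2 => slot 2
937: h=2, probe 2,3 => slot 3
768: h=9, probe 9,10,2,7 => slot 7
Table: [—, —, 647, 937, —, —, —, 768, 360, 669, 339]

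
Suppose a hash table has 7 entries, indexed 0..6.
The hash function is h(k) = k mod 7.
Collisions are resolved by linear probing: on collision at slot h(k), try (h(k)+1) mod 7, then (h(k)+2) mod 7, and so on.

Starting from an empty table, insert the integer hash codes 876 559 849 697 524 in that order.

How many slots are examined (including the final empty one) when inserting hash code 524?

2

Insert 876: h=1, slot 1 empty → index 1.
Insert 559: h=6, slot 6 empty → index 6.
Insert 849: h=2, slot 2 empty → index 2.
Insert 697: h=4, slot 4 empty → index 4.
Insert 524: h=6, slot 6 occupied → index 0.
Table: [524, 876, 849, -, 697, -, 559]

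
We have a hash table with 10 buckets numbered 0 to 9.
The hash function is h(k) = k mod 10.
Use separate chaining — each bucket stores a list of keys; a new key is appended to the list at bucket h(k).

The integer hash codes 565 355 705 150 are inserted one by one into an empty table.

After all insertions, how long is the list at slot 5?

565 -> bucket 5
355 -> bucket 5 (collision)
705 -> bucket 5 (collision)
150 -> bucket 0
Final buckets:
0: 150
1: .
2: .
3: .
4: .
5: 565 -> 355 -> 705
6: .
7: .
8: .
9: .

3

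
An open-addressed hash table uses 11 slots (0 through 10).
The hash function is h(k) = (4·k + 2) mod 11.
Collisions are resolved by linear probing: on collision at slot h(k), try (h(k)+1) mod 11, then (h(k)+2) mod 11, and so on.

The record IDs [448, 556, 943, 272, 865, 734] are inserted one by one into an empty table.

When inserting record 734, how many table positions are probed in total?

448: h=1 => slot 1
556: h=4 => slot 4
943: h=1, probe 1,2 => slot 2
272: h=1, probe 1,2,3 => slot 3
865: h=8 => slot 8
734: h=1, probe 1,2,3,4,5 => slot 5
Table: [∅, 448, 943, 272, 556, 734, ∅, ∅, 865, ∅, ∅]

5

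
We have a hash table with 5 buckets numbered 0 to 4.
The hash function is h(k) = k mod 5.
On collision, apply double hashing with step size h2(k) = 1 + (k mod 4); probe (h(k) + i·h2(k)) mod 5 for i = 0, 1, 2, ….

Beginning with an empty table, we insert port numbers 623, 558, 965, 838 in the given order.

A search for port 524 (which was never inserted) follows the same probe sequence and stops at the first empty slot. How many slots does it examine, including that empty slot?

4

623: h=3 -> slot 3
558: h=3, h2=3, probe 3,1 -> slot 1
965: h=0 -> slot 0
838: h=3, h2=3, probe 3,1,4 -> slot 4
Table: [965, 558, _, 623, 838]
Lookup 524: h=4, h2=1, probe 4,0,1,2 → slot 2 empty, not found.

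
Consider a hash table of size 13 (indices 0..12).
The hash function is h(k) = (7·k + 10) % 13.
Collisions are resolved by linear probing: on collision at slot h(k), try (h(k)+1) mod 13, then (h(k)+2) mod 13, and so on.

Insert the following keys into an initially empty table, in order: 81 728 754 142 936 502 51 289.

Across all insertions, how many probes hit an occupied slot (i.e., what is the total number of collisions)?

81 hashes to 5; slot 5 is free -> place at 5.
728 hashes to 10; slot 10 is free -> place at 10.
754 hashes to 10; 10 taken -> place at 11.
142 hashes to 3; slot 3 is free -> place at 3.
936 hashes to 10; 10,11 taken -> place at 12.
502 hashes to 1; slot 1 is free -> place at 1.
51 hashes to 3; 3 taken -> place at 4.
289 hashes to 5; 5 taken -> place at 6.
Table: [-, 502, -, 142, 51, 81, 289, -, -, -, 728, 754, 936]

5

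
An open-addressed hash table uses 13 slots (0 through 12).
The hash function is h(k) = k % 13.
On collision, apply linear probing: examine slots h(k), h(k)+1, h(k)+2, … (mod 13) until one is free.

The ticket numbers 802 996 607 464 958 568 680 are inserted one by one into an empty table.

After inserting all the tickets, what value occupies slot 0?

568

Insert 802: h=9, slot 9 empty → index 9.
Insert 996: h=8, slot 8 empty → index 8.
Insert 607: h=9, slot 9 occupied → index 10.
Insert 464: h=9, slots 9,10 occupied → index 11.
Insert 958: h=9, slots 9,10,11 occupied → index 12.
Insert 568: h=9, slots 9,10,11,12 occupied → index 0.
Insert 680: h=4, slot 4 empty → index 4.
Table: [568, —, —, —, 680, —, —, —, 996, 802, 607, 464, 958]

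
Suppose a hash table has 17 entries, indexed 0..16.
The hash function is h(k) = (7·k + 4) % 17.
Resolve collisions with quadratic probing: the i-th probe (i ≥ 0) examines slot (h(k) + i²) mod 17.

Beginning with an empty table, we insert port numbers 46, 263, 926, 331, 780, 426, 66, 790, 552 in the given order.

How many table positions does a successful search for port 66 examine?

46 hashes to 3; slot 3 is free -> place at 3.
263 hashes to 9; slot 9 is free -> place at 9.
926 hashes to 9; 9 taken -> place at 10.
331 hashes to 9; 9,10 taken -> place at 13.
780 hashes to 7; slot 7 is free -> place at 7.
426 hashes to 11; slot 11 is free -> place at 11.
66 hashes to 7; 7 taken -> place at 8.
790 hashes to 9; 9,10,13 taken -> place at 1.
552 hashes to 9; 9,10,13,1,8 taken -> place at 0.
Table: [552, 790, _, 46, _, _, _, 780, 66, 263, 926, 426, _, 331, _, _, _]
Lookup 66: h=7, probe 7,8 → found at 8.

2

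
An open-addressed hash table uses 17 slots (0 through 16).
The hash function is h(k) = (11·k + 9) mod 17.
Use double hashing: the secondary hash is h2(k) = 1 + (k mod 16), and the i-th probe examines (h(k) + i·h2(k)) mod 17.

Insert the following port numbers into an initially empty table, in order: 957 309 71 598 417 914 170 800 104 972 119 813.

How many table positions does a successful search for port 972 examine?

Insert 957: h=13, slot 13 empty → index 13.
Insert 309: h=8, slot 8 empty → index 8.
Insert 71: h=8, h2=8, slot 8 occupied → index 16.
Insert 598: h=8, h2=7, slot 8 occupied → index 15.
Insert 417: h=6, slot 6 empty → index 6.
Insert 914: h=16, h2=3, slot 16 occupied → index 2.
Insert 170: h=9, slot 9 empty → index 9.
Insert 800: h=3, slot 3 empty → index 3.
Insert 104: h=14, slot 14 empty → index 14.
Insert 972: h=8, h2=13, slot 8 occupied → index 4.
Insert 119: h=9, h2=8, slot 9 occupied → index 0.
Insert 813: h=10, slot 10 empty → index 10.
Table: [119, _, 914, 800, 972, _, 417, _, 309, 170, 813, _, _, 957, 104, 598, 71]
Lookup 972: h=8, h2=13, probe 8,4 → found at 4.

2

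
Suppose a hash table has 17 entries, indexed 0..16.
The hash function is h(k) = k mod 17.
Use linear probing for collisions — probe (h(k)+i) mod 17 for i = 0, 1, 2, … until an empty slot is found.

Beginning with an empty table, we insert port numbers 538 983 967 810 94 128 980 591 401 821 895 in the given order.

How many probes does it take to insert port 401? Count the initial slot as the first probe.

538 hashes to 11; slot 11 is free → place at 11.
983 hashes to 14; slot 14 is free → place at 14.
967 hashes to 15; slot 15 is free → place at 15.
810 hashes to 11; 11 taken → place at 12.
94 hashes to 9; slot 9 is free → place at 9.
128 hashes to 9; 9 taken → place at 10.
980 hashes to 11; 11,12 taken → place at 13.
591 hashes to 13; 13,14,15 taken → place at 16.
401 hashes to 10; 10,11,12,13,14,15,16 taken → place at 0.
821 hashes to 5; slot 5 is free → place at 5.
895 hashes to 11; 11,12,13,14,15,16,0 taken → place at 1.
Table: [401, 895, ∅, ∅, ∅, 821, ∅, ∅, ∅, 94, 128, 538, 810, 980, 983, 967, 591]

8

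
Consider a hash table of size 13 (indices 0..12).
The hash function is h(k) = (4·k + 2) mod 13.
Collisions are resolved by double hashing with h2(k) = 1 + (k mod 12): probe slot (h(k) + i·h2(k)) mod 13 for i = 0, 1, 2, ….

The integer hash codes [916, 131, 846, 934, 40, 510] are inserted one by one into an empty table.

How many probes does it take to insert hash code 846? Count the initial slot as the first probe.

916 hashes to 0; slot 0 is free -> place at 0.
131 hashes to 6; slot 6 is free -> place at 6.
846 hashes to 6, h2=7; 6,0 taken -> place at 7.
934 hashes to 7, h2=11; 7 taken -> place at 5.
40 hashes to 6, h2=5; 6 taken -> place at 11.
510 hashes to 1; slot 1 is free -> place at 1.
Table: [916, 510, -, -, -, 934, 131, 846, -, -, -, 40, -]

3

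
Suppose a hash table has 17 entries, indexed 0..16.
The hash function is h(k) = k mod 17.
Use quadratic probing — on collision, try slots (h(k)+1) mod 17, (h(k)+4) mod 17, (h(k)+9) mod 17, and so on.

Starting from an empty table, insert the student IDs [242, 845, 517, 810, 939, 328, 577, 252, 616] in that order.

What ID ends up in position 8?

616

242: h=4 => slot 4
845: h=12 => slot 12
517: h=7 => slot 7
810: h=11 => slot 11
939: h=4, probe 4,5 => slot 5
328: h=5, probe 5,6 => slot 6
577: h=16 => slot 16
252: h=14 => slot 14
616: h=4, probe 4,5,8 => slot 8
Table: [∅, ∅, ∅, ∅, 242, 939, 328, 517, 616, ∅, ∅, 810, 845, ∅, 252, ∅, 577]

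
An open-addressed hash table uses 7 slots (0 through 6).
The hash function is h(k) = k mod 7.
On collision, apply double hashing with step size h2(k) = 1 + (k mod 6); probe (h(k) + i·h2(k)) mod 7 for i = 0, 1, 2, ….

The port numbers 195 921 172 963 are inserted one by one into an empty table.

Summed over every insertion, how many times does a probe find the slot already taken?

195: h=6 -> slot 6
921: h=4 -> slot 4
172: h=4, h2=5, probe 4,2 -> slot 2
963: h=4, h2=4, probe 4,1 -> slot 1
Table: [∅, 963, 172, ∅, 921, ∅, 195]

2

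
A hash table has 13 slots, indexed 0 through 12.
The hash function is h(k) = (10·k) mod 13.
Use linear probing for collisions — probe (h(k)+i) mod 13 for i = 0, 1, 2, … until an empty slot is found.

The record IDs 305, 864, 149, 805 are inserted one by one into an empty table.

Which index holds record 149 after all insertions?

305 hashes to 8; slot 8 is free -> place at 8.
864 hashes to 8; 8 taken -> place at 9.
149 hashes to 8; 8,9 taken -> place at 10.
805 hashes to 3; slot 3 is free -> place at 3.
Table: [., ., ., 805, ., ., ., ., 305, 864, 149, ., .]

10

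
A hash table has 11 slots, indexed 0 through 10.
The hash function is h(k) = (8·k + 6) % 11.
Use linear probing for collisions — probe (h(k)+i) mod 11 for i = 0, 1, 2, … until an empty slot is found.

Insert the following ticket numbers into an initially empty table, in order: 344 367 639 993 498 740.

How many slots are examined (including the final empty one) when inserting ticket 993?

344 hashes to 8; slot 8 is free → place at 8.
367 hashes to 5; slot 5 is free → place at 5.
639 hashes to 3; slot 3 is free → place at 3.
993 hashes to 8; 8 taken → place at 9.
498 hashes to 8; 8,9 taken → place at 10.
740 hashes to 8; 8,9,10 taken → place at 0.
Table: [740, —, —, 639, —, 367, —, —, 344, 993, 498]

2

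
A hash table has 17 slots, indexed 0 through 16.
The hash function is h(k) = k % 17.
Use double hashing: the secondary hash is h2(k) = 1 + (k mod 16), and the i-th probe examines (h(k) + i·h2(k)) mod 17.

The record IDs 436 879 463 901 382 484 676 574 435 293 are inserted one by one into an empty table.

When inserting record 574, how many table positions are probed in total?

3

436: h=11 → slot 11
879: h=12 → slot 12
463: h=4 → slot 4
901: h=0 → slot 0
382: h=8 → slot 8
484: h=8, h2=5, probe 8,13 → slot 13
676: h=13, h2=5, probe 13,1 → slot 1
574: h=13, h2=15, probe 13,11,9 → slot 9
435: h=10 → slot 10
293: h=4, h2=6, probe 4,10,16 → slot 16
Table: [901, 676, ∅, ∅, 463, ∅, ∅, ∅, 382, 574, 435, 436, 879, 484, ∅, ∅, 293]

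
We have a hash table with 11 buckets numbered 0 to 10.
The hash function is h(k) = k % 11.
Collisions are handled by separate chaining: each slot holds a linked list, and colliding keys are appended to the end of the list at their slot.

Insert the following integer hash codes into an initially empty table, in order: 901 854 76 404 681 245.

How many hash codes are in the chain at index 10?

3

Insert 901: h=10, bucket 10 empty -> new chain.
Insert 854: h=7, bucket 7 empty -> new chain.
Insert 76: h=10, bucket 10 nonempty -> append to chain.
Insert 404: h=8, bucket 8 empty -> new chain.
Insert 681: h=10, bucket 10 nonempty -> append to chain.
Insert 245: h=3, bucket 3 empty -> new chain.
Final buckets:
0: _
1: _
2: _
3: 245
4: _
5: _
6: _
7: 854
8: 404
9: _
10: 901 -> 76 -> 681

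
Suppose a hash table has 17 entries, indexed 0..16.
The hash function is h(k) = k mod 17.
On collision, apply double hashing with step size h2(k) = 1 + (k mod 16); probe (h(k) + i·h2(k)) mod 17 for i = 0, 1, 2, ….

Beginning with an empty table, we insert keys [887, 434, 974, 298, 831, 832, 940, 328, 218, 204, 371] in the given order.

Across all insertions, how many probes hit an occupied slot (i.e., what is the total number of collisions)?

887 hashes to 3; slot 3 is free => place at 3.
434 hashes to 9; slot 9 is free => place at 9.
974 hashes to 5; slot 5 is free => place at 5.
298 hashes to 9, h2=11; 9,3 taken => place at 14.
831 hashes to 15; slot 15 is free => place at 15.
832 hashes to 16; slot 16 is free => place at 16.
940 hashes to 5, h2=13; 5 taken => place at 1.
328 hashes to 5, h2=9; 5,14 taken => place at 6.
218 hashes to 14, h2=11; 14 taken => place at 8.
204 hashes to 0; slot 0 is free => place at 0.
371 hashes to 14, h2=4; 14,1,5,9 taken => place at 13.
Table: [204, 940, —, 887, —, 974, 328, —, 218, 434, —, —, —, 371, 298, 831, 832]

10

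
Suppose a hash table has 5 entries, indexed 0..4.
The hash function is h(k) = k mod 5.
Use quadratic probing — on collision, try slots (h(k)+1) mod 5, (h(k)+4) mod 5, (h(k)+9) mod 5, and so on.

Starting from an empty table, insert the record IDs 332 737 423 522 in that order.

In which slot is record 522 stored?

1

Insert 332: h=2, slot 2 empty -> index 2.
Insert 737: h=2, slot 2 occupied -> index 3.
Insert 423: h=3, slot 3 occupied -> index 4.
Insert 522: h=2, slots 2,3 occupied -> index 1.
Table: [-, 522, 332, 737, 423]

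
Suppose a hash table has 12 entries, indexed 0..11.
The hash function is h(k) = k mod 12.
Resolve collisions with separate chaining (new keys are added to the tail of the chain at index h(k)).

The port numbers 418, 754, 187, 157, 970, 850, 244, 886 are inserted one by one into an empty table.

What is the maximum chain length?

5

418 -> bucket 10
754 -> bucket 10 (collision)
187 -> bucket 7
157 -> bucket 1
970 -> bucket 10 (collision)
850 -> bucket 10 (collision)
244 -> bucket 4
886 -> bucket 10 (collision)
Final buckets:
0: .
1: 157
2: .
3: .
4: 244
5: .
6: .
7: 187
8: .
9: .
10: 418 -> 754 -> 970 -> 850 -> 886
11: .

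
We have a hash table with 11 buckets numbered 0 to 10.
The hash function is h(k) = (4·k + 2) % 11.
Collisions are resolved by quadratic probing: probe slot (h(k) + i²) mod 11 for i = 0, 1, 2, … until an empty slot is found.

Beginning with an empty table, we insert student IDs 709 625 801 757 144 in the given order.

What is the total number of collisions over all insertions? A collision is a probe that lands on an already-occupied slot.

4

Insert 709: h=0, slot 0 empty => index 0.
Insert 625: h=5, slot 5 empty => index 5.
Insert 801: h=5, slot 5 occupied => index 6.
Insert 757: h=5, slots 5,6 occupied => index 9.
Insert 144: h=6, slot 6 occupied => index 7.
Table: [709, ., ., ., ., 625, 801, 144, ., 757, .]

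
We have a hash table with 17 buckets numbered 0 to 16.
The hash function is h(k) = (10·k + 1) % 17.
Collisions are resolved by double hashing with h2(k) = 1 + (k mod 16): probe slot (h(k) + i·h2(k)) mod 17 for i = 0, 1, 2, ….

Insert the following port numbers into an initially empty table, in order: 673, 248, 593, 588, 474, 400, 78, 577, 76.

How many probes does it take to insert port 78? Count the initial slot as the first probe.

673: h=16 -> slot 16
248: h=16, h2=9, probe 16,8 -> slot 8
593: h=15 -> slot 15
588: h=16, h2=13, probe 16,12 -> slot 12
474: h=15, h2=11, probe 15,9 -> slot 9
400: h=6 -> slot 6
78: h=16, h2=15, probe 16,14 -> slot 14
577: h=8, h2=2, probe 8,10 -> slot 10
76: h=13 -> slot 13
Table: [-, -, -, -, -, -, 400, -, 248, 474, 577, -, 588, 76, 78, 593, 673]

2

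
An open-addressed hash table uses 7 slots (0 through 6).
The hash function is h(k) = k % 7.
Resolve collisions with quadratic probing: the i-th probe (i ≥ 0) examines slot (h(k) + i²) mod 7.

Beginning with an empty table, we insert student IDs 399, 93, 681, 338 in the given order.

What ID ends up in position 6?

338

399 hashes to 0; slot 0 is free => place at 0.
93 hashes to 2; slot 2 is free => place at 2.
681 hashes to 2; 2 taken => place at 3.
338 hashes to 2; 2,3 taken => place at 6.
Table: [399, ., 93, 681, ., ., 338]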